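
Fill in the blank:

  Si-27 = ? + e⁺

Al-27

Conserve mass number: 27 = A + 0, so A = 27.
Conserve atomic number: 14 = Z + 1, so Z = 13.
Z = 13 is aluminium, so the species is Al-27.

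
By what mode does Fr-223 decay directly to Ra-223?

ΔA = 223 − 223 = 0; ΔZ = 88 − 87 = +1.
A is unchanged and Z rises by 1 — a neutron has become a proton (β⁻ decay).

beta-minus decay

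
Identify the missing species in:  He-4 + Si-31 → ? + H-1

P-34

Conserve mass number: 4 + 31 = A + 1, so A = 34.
Conserve atomic number: 2 + 14 = Z + 1, so Z = 15.
Z = 15 is phosphorus, so the species is P-34.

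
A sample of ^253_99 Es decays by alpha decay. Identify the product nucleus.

Alpha decay: mass number changes by -4, atomic number by -2.
A: 253 − 4 = 249; Z: 99 − 2 = 97.
Z = 97 is berkelium, so the daughter is ^249_97 Bk.

Bk-249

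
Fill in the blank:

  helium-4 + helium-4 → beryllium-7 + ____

Conserve mass number: 4 + 4 = 7 + A, so A = 1.
Conserve atomic number: 2 + 2 = 4 + Z, so Z = 0.
A = 1 and Z = 0 is neutron — a neutron.

neutron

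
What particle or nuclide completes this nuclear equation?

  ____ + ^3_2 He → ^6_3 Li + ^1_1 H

alpha particle

Conserve mass number: A + 3 = 6 + 1, so A = 4.
Conserve atomic number: Z + 2 = 3 + 1, so Z = 2.
A = 4 and Z = 2 is ^4_2 He — an alpha particle.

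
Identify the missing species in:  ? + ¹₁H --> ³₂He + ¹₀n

Conserve mass number: A + 1 = 3 + 1, so A = 3.
Conserve atomic number: Z + 1 = 2 + 0, so Z = 1.
A = 3 and Z = 1 is ³₁H — a triton.

triton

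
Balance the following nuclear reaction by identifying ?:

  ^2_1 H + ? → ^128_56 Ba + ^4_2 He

La-130

Conserve mass number: 2 + A = 128 + 4, so A = 130.
Conserve atomic number: 1 + Z = 56 + 2, so Z = 57.
Z = 57 is lanthanum, so the species is ^130_57 La.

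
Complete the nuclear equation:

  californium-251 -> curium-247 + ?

alpha particle

Conserve mass number: 251 = 247 + A, so A = 4.
Conserve atomic number: 98 = 96 + Z, so Z = 2.
A = 4 and Z = 2 is helium-4 — an alpha particle.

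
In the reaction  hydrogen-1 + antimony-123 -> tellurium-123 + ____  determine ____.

neutron

Conserve mass number: 1 + 123 = 123 + A, so A = 1.
Conserve atomic number: 1 + 51 = 52 + Z, so Z = 0.
A = 1 and Z = 0 is neutron — a neutron.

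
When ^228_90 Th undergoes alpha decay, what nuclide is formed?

Alpha decay: mass number changes by -4, atomic number by -2.
A: 228 − 4 = 224; Z: 90 − 2 = 88.
Z = 88 is radium, so the daughter is ^224_88 Ra.

Ra-224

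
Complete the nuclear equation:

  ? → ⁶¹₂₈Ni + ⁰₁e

Cu-61

Conserve mass number: A = 61 + 0, so A = 61.
Conserve atomic number: Z = 28 + 1, so Z = 29.
Z = 29 is copper, so the species is ⁶¹₂₉Cu.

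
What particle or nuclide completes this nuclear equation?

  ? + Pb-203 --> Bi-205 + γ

deuteron

Conserve mass number: A + 203 = 205 + 0, so A = 2.
Conserve atomic number: Z + 82 = 83 + 0, so Z = 1.
A = 2 and Z = 1 is H-2 — a deuteron.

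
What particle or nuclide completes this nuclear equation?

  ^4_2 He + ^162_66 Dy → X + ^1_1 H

Conserve mass number: 4 + 162 = A + 1, so A = 165.
Conserve atomic number: 2 + 66 = Z + 1, so Z = 67.
Z = 67 is holmium, so the species is ^165_67 Ho.

Ho-165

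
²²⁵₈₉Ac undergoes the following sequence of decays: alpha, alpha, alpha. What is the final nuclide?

Start: (A, Z) = (225, 89).
After α: (221, 87).
After α: (217, 85).
After α: (213, 83).
Z = 83 is bismuth.

Bi-213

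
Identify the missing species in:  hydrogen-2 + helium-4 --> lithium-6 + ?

Conserve mass number: 2 + 4 = 6 + A, so A = 0.
Conserve atomic number: 1 + 2 = 3 + Z, so Z = 0.
A = 0 and Z = 0 is γ — a gamma ray.

gamma ray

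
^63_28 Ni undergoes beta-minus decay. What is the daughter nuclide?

Cu-63

Beta-minus decay: mass number changes by +0, atomic number by +1.
A: 63 = 63; Z: 28 + 1 = 29.
Z = 29 is copper, so the daughter is ^63_29 Cu.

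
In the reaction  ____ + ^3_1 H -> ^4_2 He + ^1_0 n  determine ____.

deuteron

Conserve mass number: A + 3 = 4 + 1, so A = 2.
Conserve atomic number: Z + 1 = 2 + 0, so Z = 1.
A = 2 and Z = 1 is ^2_1 H — a deuteron.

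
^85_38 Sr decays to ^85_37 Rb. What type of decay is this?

beta-plus decay or electron capture

ΔA = 85 − 85 = 0; ΔZ = 37 − 38 = -1.
A is unchanged and Z drops by 1 — a proton has become a neutron (β⁺ emission or electron capture).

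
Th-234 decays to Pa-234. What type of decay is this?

ΔA = 234 − 234 = 0; ΔZ = 91 − 90 = +1.
A is unchanged and Z rises by 1 — a neutron has become a proton (β⁻ decay).

beta-minus decay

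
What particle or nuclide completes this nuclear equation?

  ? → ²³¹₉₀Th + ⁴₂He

Conserve mass number: A = 231 + 4, so A = 235.
Conserve atomic number: Z = 90 + 2, so Z = 92.
Z = 92 is uranium, so the species is ²³⁵₉₂U.

U-235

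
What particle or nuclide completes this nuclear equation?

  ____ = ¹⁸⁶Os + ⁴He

Pt-190

Conserve mass number: A = 186 + 4, so A = 190.
Conserve atomic number: Z = 76 + 2, so Z = 78.
Z = 78 is platinum, so the species is ¹⁹⁰Pt.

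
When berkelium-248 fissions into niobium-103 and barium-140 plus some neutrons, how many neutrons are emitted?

5

Conserve mass number: 248 = 103 + 140 + k, so k = 248 − 243 = 5.
Check atomic number: 97 = 41 + 56 + 0 = 97. ✓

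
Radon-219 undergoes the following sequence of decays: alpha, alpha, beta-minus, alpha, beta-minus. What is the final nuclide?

Pb-207

Start: (A, Z) = (219, 86).
After α: (215, 84).
After α: (211, 82).
After β⁻: (211, 83).
After α: (207, 81).
After β⁻: (207, 82).
Z = 82 is lead.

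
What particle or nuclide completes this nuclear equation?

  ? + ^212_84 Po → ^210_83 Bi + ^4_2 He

Conserve mass number: A + 212 = 210 + 4, so A = 2.
Conserve atomic number: Z + 84 = 83 + 2, so Z = 1.
A = 2 and Z = 1 is ^2_1 H — a deuteron.

deuteron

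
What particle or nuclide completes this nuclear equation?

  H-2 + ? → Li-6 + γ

Conserve mass number: 2 + A = 6 + 0, so A = 4.
Conserve atomic number: 1 + Z = 3 + 0, so Z = 2.
A = 4 and Z = 2 is He-4 — an alpha particle.

alpha particle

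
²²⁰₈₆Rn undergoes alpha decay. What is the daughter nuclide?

Po-216

Alpha decay: mass number changes by -4, atomic number by -2.
A: 220 − 4 = 216; Z: 86 − 2 = 84.
Z = 84 is polonium, so the daughter is ²¹⁶₈₄Po.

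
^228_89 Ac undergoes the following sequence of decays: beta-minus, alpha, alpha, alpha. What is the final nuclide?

Start: (A, Z) = (228, 89).
After β⁻: (228, 90).
After α: (224, 88).
After α: (220, 86).
After α: (216, 84).
Z = 84 is polonium.

Po-216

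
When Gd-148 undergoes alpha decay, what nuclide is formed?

Alpha decay: mass number changes by -4, atomic number by -2.
A: 148 − 4 = 144; Z: 64 − 2 = 62.
Z = 62 is samarium, so the daughter is Sm-144.

Sm-144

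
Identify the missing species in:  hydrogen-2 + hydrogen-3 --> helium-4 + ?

neutron

Conserve mass number: 2 + 3 = 4 + A, so A = 1.
Conserve atomic number: 1 + 1 = 2 + Z, so Z = 0.
A = 1 and Z = 0 is neutron — a neutron.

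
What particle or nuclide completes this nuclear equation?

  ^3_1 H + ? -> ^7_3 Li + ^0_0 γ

Conserve mass number: 3 + A = 7 + 0, so A = 4.
Conserve atomic number: 1 + Z = 3 + 0, so Z = 2.
A = 4 and Z = 2 is ^4_2 He — an alpha particle.

alpha particle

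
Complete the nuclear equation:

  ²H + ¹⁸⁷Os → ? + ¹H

Conserve mass number: 2 + 187 = A + 1, so A = 188.
Conserve atomic number: 1 + 76 = Z + 1, so Z = 76.
Z = 76 is osmium, so the species is ¹⁸⁸Os.

Os-188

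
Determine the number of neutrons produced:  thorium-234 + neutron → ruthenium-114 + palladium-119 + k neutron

Conserve mass number: 235 = 114 + 119 + k, so k = 235 − 233 = 2.
Check atomic number: 90 = 44 + 46 + 0 = 90. ✓

2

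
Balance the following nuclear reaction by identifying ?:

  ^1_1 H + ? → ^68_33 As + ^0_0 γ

Ge-67

Conserve mass number: 1 + A = 68 + 0, so A = 67.
Conserve atomic number: 1 + Z = 33 + 0, so Z = 32.
Z = 32 is germanium, so the species is ^67_32 Ge.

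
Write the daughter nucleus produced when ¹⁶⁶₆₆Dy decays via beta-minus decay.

Beta-minus decay: mass number changes by +0, atomic number by +1.
A: 166 = 166; Z: 66 + 1 = 67.
Z = 67 is holmium, so the daughter is ¹⁶⁶₆₇Ho.

Ho-166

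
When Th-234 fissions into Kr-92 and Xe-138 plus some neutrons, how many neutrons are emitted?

4

Conserve mass number: 234 = 92 + 138 + k, so k = 234 − 230 = 4.
Check atomic number: 90 = 36 + 54 + 0 = 90. ✓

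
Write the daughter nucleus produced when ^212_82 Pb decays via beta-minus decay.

Beta-minus decay: mass number changes by +0, atomic number by +1.
A: 212 = 212; Z: 82 + 1 = 83.
Z = 83 is bismuth, so the daughter is ^212_83 Bi.

Bi-212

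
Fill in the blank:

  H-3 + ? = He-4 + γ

proton

Conserve mass number: 3 + A = 4 + 0, so A = 1.
Conserve atomic number: 1 + Z = 2 + 0, so Z = 1.
A = 1 and Z = 1 is H-1 — a proton.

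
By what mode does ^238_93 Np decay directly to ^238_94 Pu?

ΔA = 238 − 238 = 0; ΔZ = 94 − 93 = +1.
A is unchanged and Z rises by 1 — a neutron has become a proton (β⁻ decay).

beta-minus decay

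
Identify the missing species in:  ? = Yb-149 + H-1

Conserve mass number: A = 149 + 1, so A = 150.
Conserve atomic number: Z = 70 + 1, so Z = 71.
Z = 71 is lutetium, so the species is Lu-150.

Lu-150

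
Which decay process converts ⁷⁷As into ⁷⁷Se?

beta-minus decay

ΔA = 77 − 77 = 0; ΔZ = 34 − 33 = +1.
A is unchanged and Z rises by 1 — a neutron has become a proton (β⁻ decay).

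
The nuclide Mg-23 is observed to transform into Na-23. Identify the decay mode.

ΔA = 23 − 23 = 0; ΔZ = 11 − 12 = -1.
A is unchanged and Z drops by 1 — a proton has become a neutron (β⁺ emission or electron capture).

beta-plus decay or electron capture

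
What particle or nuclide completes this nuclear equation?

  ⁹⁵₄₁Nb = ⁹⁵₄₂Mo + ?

Conserve mass number: 95 = 95 + A, so A = 0.
Conserve atomic number: 41 = 42 + Z, so Z = -1.
A = 0 and Z = -1 is ⁰₋₁e — a beta-minus particle.

beta-minus particle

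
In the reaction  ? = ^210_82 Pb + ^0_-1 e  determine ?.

Tl-210

Conserve mass number: A = 210 + 0, so A = 210.
Conserve atomic number: Z = 82 − 1, so Z = 81.
Z = 81 is thallium, so the species is ^210_81 Tl.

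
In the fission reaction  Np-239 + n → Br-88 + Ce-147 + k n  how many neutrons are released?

5

Conserve mass number: 240 = 88 + 147 + k, so k = 240 − 235 = 5.
Check atomic number: 93 = 35 + 58 + 0 = 93. ✓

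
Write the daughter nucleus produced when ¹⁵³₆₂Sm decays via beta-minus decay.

Beta-minus decay: mass number changes by +0, atomic number by +1.
A: 153 = 153; Z: 62 + 1 = 63.
Z = 63 is europium, so the daughter is ¹⁵³₆₃Eu.

Eu-153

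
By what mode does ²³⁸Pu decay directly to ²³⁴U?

ΔA = 234 − 238 = -4; ΔZ = 92 − 94 = -2.
A drops by 4 and Z drops by 2 — the signature of alpha emission.

alpha decay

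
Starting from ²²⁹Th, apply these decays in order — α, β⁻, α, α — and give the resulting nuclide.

Start: (A, Z) = (229, 90).
After α: (225, 88).
After β⁻: (225, 89).
After α: (221, 87).
After α: (217, 85).
Z = 85 is astatine.

At-217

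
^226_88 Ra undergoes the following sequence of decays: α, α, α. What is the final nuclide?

Pb-214

Start: (A, Z) = (226, 88).
After α: (222, 86).
After α: (218, 84).
After α: (214, 82).
Z = 82 is lead.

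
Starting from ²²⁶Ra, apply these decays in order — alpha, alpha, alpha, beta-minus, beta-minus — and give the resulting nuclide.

Po-214

Start: (A, Z) = (226, 88).
After α: (222, 86).
After α: (218, 84).
After α: (214, 82).
After β⁻: (214, 83).
After β⁻: (214, 84).
Z = 84 is polonium.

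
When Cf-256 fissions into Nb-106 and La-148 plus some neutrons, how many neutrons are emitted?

Conserve mass number: 256 = 106 + 148 + k, so k = 256 − 254 = 2.
Check atomic number: 98 = 41 + 57 + 0 = 98. ✓

2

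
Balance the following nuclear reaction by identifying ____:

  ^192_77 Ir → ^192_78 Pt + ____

beta-minus particle

Conserve mass number: 192 = 192 + A, so A = 0.
Conserve atomic number: 77 = 78 + Z, so Z = -1.
A = 0 and Z = -1 is ^0_-1 e — a beta-minus particle.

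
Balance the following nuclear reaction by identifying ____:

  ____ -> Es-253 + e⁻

Cf-253

Conserve mass number: A = 253 + 0, so A = 253.
Conserve atomic number: Z = 99 − 1, so Z = 98.
Z = 98 is californium, so the species is Cf-253.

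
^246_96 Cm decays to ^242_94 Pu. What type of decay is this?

ΔA = 242 − 246 = -4; ΔZ = 94 − 96 = -2.
A drops by 4 and Z drops by 2 — the signature of alpha emission.

alpha decay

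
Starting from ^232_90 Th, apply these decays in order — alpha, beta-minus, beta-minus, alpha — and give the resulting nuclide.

Start: (A, Z) = (232, 90).
After α: (228, 88).
After β⁻: (228, 89).
After β⁻: (228, 90).
After α: (224, 88).
Z = 88 is radium.

Ra-224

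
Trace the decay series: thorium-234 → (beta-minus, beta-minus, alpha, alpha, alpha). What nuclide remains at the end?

Rn-222

Start: (A, Z) = (234, 90).
After β⁻: (234, 91).
After β⁻: (234, 92).
After α: (230, 90).
After α: (226, 88).
After α: (222, 86).
Z = 86 is radon.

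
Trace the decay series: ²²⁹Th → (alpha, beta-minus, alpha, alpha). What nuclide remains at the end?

Start: (A, Z) = (229, 90).
After α: (225, 88).
After β⁻: (225, 89).
After α: (221, 87).
After α: (217, 85).
Z = 85 is astatine.

At-217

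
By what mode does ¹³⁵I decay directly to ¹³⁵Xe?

ΔA = 135 − 135 = 0; ΔZ = 54 − 53 = +1.
A is unchanged and Z rises by 1 — a neutron has become a proton (β⁻ decay).

beta-minus decay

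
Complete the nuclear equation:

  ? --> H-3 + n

Conserve mass number: A = 3 + 1, so A = 4.
Conserve atomic number: Z = 1 + 0, so Z = 1.
Z = 1 is hydrogen, so the species is H-4.

H-4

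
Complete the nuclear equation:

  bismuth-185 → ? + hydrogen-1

Conserve mass number: 185 = A + 1, so A = 184.
Conserve atomic number: 83 = Z + 1, so Z = 82.
Z = 82 is lead, so the species is lead-184.

Pb-184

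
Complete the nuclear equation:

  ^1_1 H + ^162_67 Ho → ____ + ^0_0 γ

Conserve mass number: 1 + 162 = A + 0, so A = 163.
Conserve atomic number: 1 + 67 = Z + 0, so Z = 68.
Z = 68 is erbium, so the species is ^163_68 Er.

Er-163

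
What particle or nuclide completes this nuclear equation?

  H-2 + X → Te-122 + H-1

Te-121

Conserve mass number: 2 + A = 122 + 1, so A = 121.
Conserve atomic number: 1 + Z = 52 + 1, so Z = 52.
Z = 52 is tellurium, so the species is Te-121.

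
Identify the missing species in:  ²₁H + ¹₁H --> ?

He-3

Conserve mass number: 2 + 1 = A, so A = 3.
Conserve atomic number: 1 + 1 = Z, so Z = 2.
Z = 2 is helium, so the species is ³₂He.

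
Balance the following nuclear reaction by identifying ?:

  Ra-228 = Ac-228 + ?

beta-minus particle

Conserve mass number: 228 = 228 + A, so A = 0.
Conserve atomic number: 88 = 89 + Z, so Z = -1.
A = 0 and Z = -1 is e⁻ — a beta-minus particle.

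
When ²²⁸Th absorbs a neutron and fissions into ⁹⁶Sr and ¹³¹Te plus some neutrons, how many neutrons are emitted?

Conserve mass number: 229 = 96 + 131 + k, so k = 229 − 227 = 2.
Check atomic number: 90 = 38 + 52 + 0 = 90. ✓

2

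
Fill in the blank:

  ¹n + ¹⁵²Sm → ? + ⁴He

Conserve mass number: 1 + 152 = A + 4, so A = 149.
Conserve atomic number: 0 + 62 = Z + 2, so Z = 60.
Z = 60 is neodymium, so the species is ¹⁴⁹Nd.

Nd-149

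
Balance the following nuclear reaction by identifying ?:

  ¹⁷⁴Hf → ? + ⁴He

Yb-170

Conserve mass number: 174 = A + 4, so A = 170.
Conserve atomic number: 72 = Z + 2, so Z = 70.
Z = 70 is ytterbium, so the species is ¹⁷⁰Yb.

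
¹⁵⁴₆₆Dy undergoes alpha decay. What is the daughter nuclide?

Gd-150

Alpha decay: mass number changes by -4, atomic number by -2.
A: 154 − 4 = 150; Z: 66 − 2 = 64.
Z = 64 is gadolinium, so the daughter is ¹⁵⁰₆₄Gd.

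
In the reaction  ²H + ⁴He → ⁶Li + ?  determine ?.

Conserve mass number: 2 + 4 = 6 + A, so A = 0.
Conserve atomic number: 1 + 2 = 3 + Z, so Z = 0.
A = 0 and Z = 0 is γ — a gamma ray.

gamma ray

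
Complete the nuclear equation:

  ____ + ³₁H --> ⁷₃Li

Conserve mass number: A + 3 = 7, so A = 4.
Conserve atomic number: Z + 1 = 3, so Z = 2.
A = 4 and Z = 2 is ⁴₂He — an alpha particle.

alpha particle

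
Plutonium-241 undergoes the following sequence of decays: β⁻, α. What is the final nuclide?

Start: (A, Z) = (241, 94).
After β⁻: (241, 95).
After α: (237, 93).
Z = 93 is neptunium.

Np-237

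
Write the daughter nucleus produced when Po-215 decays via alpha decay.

Alpha decay: mass number changes by -4, atomic number by -2.
A: 215 − 4 = 211; Z: 84 − 2 = 82.
Z = 82 is lead, so the daughter is Pb-211.

Pb-211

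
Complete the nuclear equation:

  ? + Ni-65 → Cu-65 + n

Conserve mass number: A + 65 = 65 + 1, so A = 1.
Conserve atomic number: Z + 28 = 29 + 0, so Z = 1.
A = 1 and Z = 1 is H-1 — a proton.

proton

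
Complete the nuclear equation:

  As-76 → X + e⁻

Conserve mass number: 76 = A + 0, so A = 76.
Conserve atomic number: 33 = Z − 1, so Z = 34.
Z = 34 is selenium, so the species is Se-76.

Se-76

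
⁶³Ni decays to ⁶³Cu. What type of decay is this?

beta-minus decay

ΔA = 63 − 63 = 0; ΔZ = 29 − 28 = +1.
A is unchanged and Z rises by 1 — a neutron has become a proton (β⁻ decay).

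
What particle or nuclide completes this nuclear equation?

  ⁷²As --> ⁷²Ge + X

Conserve mass number: 72 = 72 + A, so A = 0.
Conserve atomic number: 33 = 32 + Z, so Z = 1.
A = 0 and Z = 1 is e⁺ — a positron.

positron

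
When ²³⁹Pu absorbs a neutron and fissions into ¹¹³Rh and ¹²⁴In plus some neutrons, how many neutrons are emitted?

3

Conserve mass number: 240 = 113 + 124 + k, so k = 240 − 237 = 3.
Check atomic number: 94 = 45 + 49 + 0 = 94. ✓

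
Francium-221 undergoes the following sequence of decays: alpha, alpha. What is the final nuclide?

Bi-213

Start: (A, Z) = (221, 87).
After α: (217, 85).
After α: (213, 83).
Z = 83 is bismuth.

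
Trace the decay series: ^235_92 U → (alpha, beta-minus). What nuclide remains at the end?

Pa-231

Start: (A, Z) = (235, 92).
After α: (231, 90).
After β⁻: (231, 91).
Z = 91 is protactinium.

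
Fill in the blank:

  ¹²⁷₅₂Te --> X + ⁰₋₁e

I-127

Conserve mass number: 127 = A + 0, so A = 127.
Conserve atomic number: 52 = Z − 1, so Z = 53.
Z = 53 is iodine, so the species is ¹²⁷₅₃I.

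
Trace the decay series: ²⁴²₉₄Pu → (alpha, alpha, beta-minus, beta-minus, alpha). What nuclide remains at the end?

Th-230

Start: (A, Z) = (242, 94).
After α: (238, 92).
After α: (234, 90).
After β⁻: (234, 91).
After β⁻: (234, 92).
After α: (230, 90).
Z = 90 is thorium.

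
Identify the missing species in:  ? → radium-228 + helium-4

Th-232

Conserve mass number: A = 228 + 4, so A = 232.
Conserve atomic number: Z = 88 + 2, so Z = 90.
Z = 90 is thorium, so the species is thorium-232.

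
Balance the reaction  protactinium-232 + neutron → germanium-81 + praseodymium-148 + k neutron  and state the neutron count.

4

Conserve mass number: 233 = 81 + 148 + k, so k = 233 − 229 = 4.
Check atomic number: 91 = 32 + 59 + 0 = 91. ✓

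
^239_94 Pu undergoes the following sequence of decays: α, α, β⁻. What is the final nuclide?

Start: (A, Z) = (239, 94).
After α: (235, 92).
After α: (231, 90).
After β⁻: (231, 91).
Z = 91 is protactinium.

Pa-231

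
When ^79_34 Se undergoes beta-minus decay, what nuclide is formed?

Br-79

Beta-minus decay: mass number changes by +0, atomic number by +1.
A: 79 = 79; Z: 34 + 1 = 35.
Z = 35 is bromine, so the daughter is ^79_35 Br.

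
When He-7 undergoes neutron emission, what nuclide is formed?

He-6

Neutron emission: mass number changes by -1, atomic number by +0.
A: 7 − 1 = 6; Z: 2 = 2.
Z = 2 is helium, so the daughter is He-6.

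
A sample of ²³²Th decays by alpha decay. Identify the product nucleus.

Ra-228

Alpha decay: mass number changes by -4, atomic number by -2.
A: 232 − 4 = 228; Z: 90 − 2 = 88.
Z = 88 is radium, so the daughter is ²²⁸Ra.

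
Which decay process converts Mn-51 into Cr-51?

ΔA = 51 − 51 = 0; ΔZ = 24 − 25 = -1.
A is unchanged and Z drops by 1 — a proton has become a neutron (β⁺ emission or electron capture).

beta-plus decay or electron capture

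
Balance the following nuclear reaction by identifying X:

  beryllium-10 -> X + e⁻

Conserve mass number: 10 = A + 0, so A = 10.
Conserve atomic number: 4 = Z − 1, so Z = 5.
Z = 5 is boron, so the species is boron-10.

B-10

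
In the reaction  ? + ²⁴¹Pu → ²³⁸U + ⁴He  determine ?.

Conserve mass number: A + 241 = 238 + 4, so A = 1.
Conserve atomic number: Z + 94 = 92 + 2, so Z = 0.
A = 1 and Z = 0 is ¹n — a neutron.

neutron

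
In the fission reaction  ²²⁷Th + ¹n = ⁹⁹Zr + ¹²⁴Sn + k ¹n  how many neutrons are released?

Conserve mass number: 228 = 99 + 124 + k, so k = 228 − 223 = 5.
Check atomic number: 90 = 40 + 50 + 0 = 90. ✓

5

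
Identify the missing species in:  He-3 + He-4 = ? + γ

Be-7

Conserve mass number: 3 + 4 = A + 0, so A = 7.
Conserve atomic number: 2 + 2 = Z + 0, so Z = 4.
Z = 4 is beryllium, so the species is Be-7.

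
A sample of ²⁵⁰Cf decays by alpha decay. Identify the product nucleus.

Cm-246

Alpha decay: mass number changes by -4, atomic number by -2.
A: 250 − 4 = 246; Z: 98 − 2 = 96.
Z = 96 is curium, so the daughter is ²⁴⁶Cm.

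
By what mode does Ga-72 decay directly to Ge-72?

ΔA = 72 − 72 = 0; ΔZ = 32 − 31 = +1.
A is unchanged and Z rises by 1 — a neutron has become a proton (β⁻ decay).

beta-minus decay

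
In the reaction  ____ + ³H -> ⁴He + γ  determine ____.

proton

Conserve mass number: A + 3 = 4 + 0, so A = 1.
Conserve atomic number: Z + 1 = 2 + 0, so Z = 1.
A = 1 and Z = 1 is ¹H — a proton.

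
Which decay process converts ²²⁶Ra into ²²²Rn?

alpha decay

ΔA = 222 − 226 = -4; ΔZ = 86 − 88 = -2.
A drops by 4 and Z drops by 2 — the signature of alpha emission.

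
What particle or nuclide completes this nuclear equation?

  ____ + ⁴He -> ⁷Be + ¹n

Conserve mass number: A + 4 = 7 + 1, so A = 4.
Conserve atomic number: Z + 2 = 4 + 0, so Z = 2.
A = 4 and Z = 2 is ⁴He — an alpha particle.

alpha particle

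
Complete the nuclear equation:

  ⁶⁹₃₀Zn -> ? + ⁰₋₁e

Conserve mass number: 69 = A + 0, so A = 69.
Conserve atomic number: 30 = Z − 1, so Z = 31.
Z = 31 is gallium, so the species is ⁶⁹₃₁Ga.

Ga-69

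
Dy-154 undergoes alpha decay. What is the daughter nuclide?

Gd-150

Alpha decay: mass number changes by -4, atomic number by -2.
A: 154 − 4 = 150; Z: 66 − 2 = 64.
Z = 64 is gadolinium, so the daughter is Gd-150.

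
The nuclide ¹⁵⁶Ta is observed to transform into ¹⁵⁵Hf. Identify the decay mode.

ΔA = 155 − 156 = -1; ΔZ = 72 − 73 = -1.
A drops by 1 and Z drops by 1 — a proton was emitted.

proton emission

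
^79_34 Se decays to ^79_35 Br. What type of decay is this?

beta-minus decay

ΔA = 79 − 79 = 0; ΔZ = 35 − 34 = +1.
A is unchanged and Z rises by 1 — a neutron has become a proton (β⁻ decay).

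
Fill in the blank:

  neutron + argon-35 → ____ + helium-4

S-32

Conserve mass number: 1 + 35 = A + 4, so A = 32.
Conserve atomic number: 0 + 18 = Z + 2, so Z = 16.
Z = 16 is sulfur, so the species is sulfur-32.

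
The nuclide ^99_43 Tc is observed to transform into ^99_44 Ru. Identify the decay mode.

beta-minus decay

ΔA = 99 − 99 = 0; ΔZ = 44 − 43 = +1.
A is unchanged and Z rises by 1 — a neutron has become a proton (β⁻ decay).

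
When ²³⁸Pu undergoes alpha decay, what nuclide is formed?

U-234

Alpha decay: mass number changes by -4, atomic number by -2.
A: 238 − 4 = 234; Z: 94 − 2 = 92.
Z = 92 is uranium, so the daughter is ²³⁴U.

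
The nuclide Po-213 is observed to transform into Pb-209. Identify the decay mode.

ΔA = 209 − 213 = -4; ΔZ = 82 − 84 = -2.
A drops by 4 and Z drops by 2 — the signature of alpha emission.

alpha decay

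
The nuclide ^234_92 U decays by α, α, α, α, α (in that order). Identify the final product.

Start: (A, Z) = (234, 92).
After α: (230, 90).
After α: (226, 88).
After α: (222, 86).
After α: (218, 84).
After α: (214, 82).
Z = 82 is lead.

Pb-214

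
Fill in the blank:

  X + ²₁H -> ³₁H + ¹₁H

Conserve mass number: A + 2 = 3 + 1, so A = 2.
Conserve atomic number: Z + 1 = 1 + 1, so Z = 1.
A = 2 and Z = 1 is ²₁H — a deuteron.

deuteron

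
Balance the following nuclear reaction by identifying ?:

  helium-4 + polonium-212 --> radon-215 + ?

neutron

Conserve mass number: 4 + 212 = 215 + A, so A = 1.
Conserve atomic number: 2 + 84 = 86 + Z, so Z = 0.
A = 1 and Z = 0 is neutron — a neutron.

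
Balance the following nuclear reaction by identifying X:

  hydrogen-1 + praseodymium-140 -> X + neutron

Conserve mass number: 1 + 140 = A + 1, so A = 140.
Conserve atomic number: 1 + 59 = Z + 0, so Z = 60.
Z = 60 is neodymium, so the species is neodymium-140.

Nd-140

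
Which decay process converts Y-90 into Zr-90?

beta-minus decay

ΔA = 90 − 90 = 0; ΔZ = 40 − 39 = +1.
A is unchanged and Z rises by 1 — a neutron has become a proton (β⁻ decay).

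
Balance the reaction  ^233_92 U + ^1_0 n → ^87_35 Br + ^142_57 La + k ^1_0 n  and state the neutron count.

5

Conserve mass number: 234 = 87 + 142 + k, so k = 234 − 229 = 5.
Check atomic number: 92 = 35 + 57 + 0 = 92. ✓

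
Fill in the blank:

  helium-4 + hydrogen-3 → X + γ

Li-7

Conserve mass number: 4 + 3 = A + 0, so A = 7.
Conserve atomic number: 2 + 1 = Z + 0, so Z = 3.
Z = 3 is lithium, so the species is lithium-7.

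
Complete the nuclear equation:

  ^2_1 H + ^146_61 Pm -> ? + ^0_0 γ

Sm-148

Conserve mass number: 2 + 146 = A + 0, so A = 148.
Conserve atomic number: 1 + 61 = Z + 0, so Z = 62.
Z = 62 is samarium, so the species is ^148_62 Sm.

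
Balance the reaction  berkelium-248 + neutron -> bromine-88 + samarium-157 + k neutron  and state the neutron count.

Conserve mass number: 249 = 88 + 157 + k, so k = 249 − 245 = 4.
Check atomic number: 97 = 35 + 62 + 0 = 97. ✓

4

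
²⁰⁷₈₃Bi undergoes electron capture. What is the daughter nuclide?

Electron capture: mass number changes by +0, atomic number by -1.
A: 207 = 207; Z: 83 − 1 = 82.
Z = 82 is lead, so the daughter is ²⁰⁷₈₂Pb.

Pb-207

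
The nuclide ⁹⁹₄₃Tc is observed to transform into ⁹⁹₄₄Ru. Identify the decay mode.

ΔA = 99 − 99 = 0; ΔZ = 44 − 43 = +1.
A is unchanged and Z rises by 1 — a neutron has become a proton (β⁻ decay).

beta-minus decay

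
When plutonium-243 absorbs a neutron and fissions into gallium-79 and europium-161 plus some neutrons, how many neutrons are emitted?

Conserve mass number: 244 = 79 + 161 + k, so k = 244 − 240 = 4.
Check atomic number: 94 = 31 + 63 + 0 = 94. ✓

4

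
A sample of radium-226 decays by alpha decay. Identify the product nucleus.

Rn-222

Alpha decay: mass number changes by -4, atomic number by -2.
A: 226 − 4 = 222; Z: 88 − 2 = 86.
Z = 86 is radon, so the daughter is radon-222.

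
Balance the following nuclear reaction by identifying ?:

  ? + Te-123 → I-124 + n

Conserve mass number: A + 123 = 124 + 1, so A = 2.
Conserve atomic number: Z + 52 = 53 + 0, so Z = 1.
A = 2 and Z = 1 is H-2 — a deuteron.

deuteron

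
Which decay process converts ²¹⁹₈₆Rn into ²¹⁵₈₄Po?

ΔA = 215 − 219 = -4; ΔZ = 84 − 86 = -2.
A drops by 4 and Z drops by 2 — the signature of alpha emission.

alpha decay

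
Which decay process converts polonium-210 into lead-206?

ΔA = 206 − 210 = -4; ΔZ = 82 − 84 = -2.
A drops by 4 and Z drops by 2 — the signature of alpha emission.

alpha decay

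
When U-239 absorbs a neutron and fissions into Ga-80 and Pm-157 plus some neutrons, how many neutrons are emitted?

3

Conserve mass number: 240 = 80 + 157 + k, so k = 240 − 237 = 3.
Check atomic number: 92 = 31 + 61 + 0 = 92. ✓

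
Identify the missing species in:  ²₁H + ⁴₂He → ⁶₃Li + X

gamma ray

Conserve mass number: 2 + 4 = 6 + A, so A = 0.
Conserve atomic number: 1 + 2 = 3 + Z, so Z = 0.
A = 0 and Z = 0 is ⁰₀γ — a gamma ray.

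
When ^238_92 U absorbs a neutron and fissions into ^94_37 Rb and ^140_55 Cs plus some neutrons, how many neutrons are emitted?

Conserve mass number: 239 = 94 + 140 + k, so k = 239 − 234 = 5.
Check atomic number: 92 = 37 + 55 + 0 = 92. ✓

5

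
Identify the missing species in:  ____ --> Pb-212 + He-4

Conserve mass number: A = 212 + 4, so A = 216.
Conserve atomic number: Z = 82 + 2, so Z = 84.
Z = 84 is polonium, so the species is Po-216.

Po-216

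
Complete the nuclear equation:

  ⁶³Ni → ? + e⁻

Cu-63

Conserve mass number: 63 = A + 0, so A = 63.
Conserve atomic number: 28 = Z − 1, so Z = 29.
Z = 29 is copper, so the species is ⁶³Cu.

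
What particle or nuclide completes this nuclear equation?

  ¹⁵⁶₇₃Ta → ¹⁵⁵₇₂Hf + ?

Conserve mass number: 156 = 155 + A, so A = 1.
Conserve atomic number: 73 = 72 + Z, so Z = 1.
A = 1 and Z = 1 is ¹₁H — a proton.

proton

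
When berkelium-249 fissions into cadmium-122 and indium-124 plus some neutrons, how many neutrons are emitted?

3

Conserve mass number: 249 = 122 + 124 + k, so k = 249 − 246 = 3.
Check atomic number: 97 = 48 + 49 + 0 = 97. ✓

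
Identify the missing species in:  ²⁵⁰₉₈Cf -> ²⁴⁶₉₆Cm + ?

Conserve mass number: 250 = 246 + A, so A = 4.
Conserve atomic number: 98 = 96 + Z, so Z = 2.
A = 4 and Z = 2 is ⁴₂He — an alpha particle.

alpha particle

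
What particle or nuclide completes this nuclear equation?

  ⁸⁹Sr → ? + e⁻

Conserve mass number: 89 = A + 0, so A = 89.
Conserve atomic number: 38 = Z − 1, so Z = 39.
Z = 39 is yttrium, so the species is ⁸⁹Y.

Y-89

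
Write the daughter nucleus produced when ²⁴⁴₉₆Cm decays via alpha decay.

Pu-240

Alpha decay: mass number changes by -4, atomic number by -2.
A: 244 − 4 = 240; Z: 96 − 2 = 94.
Z = 94 is plutonium, so the daughter is ²⁴⁰₉₄Pu.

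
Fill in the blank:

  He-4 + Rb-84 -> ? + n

Conserve mass number: 4 + 84 = A + 1, so A = 87.
Conserve atomic number: 2 + 37 = Z + 0, so Z = 39.
Z = 39 is yttrium, so the species is Y-87.

Y-87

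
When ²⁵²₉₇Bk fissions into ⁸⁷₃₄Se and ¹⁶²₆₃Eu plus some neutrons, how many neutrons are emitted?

Conserve mass number: 252 = 87 + 162 + k, so k = 252 − 249 = 3.
Check atomic number: 97 = 34 + 63 + 0 = 97. ✓

3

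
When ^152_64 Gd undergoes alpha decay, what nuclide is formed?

Sm-148

Alpha decay: mass number changes by -4, atomic number by -2.
A: 152 − 4 = 148; Z: 64 − 2 = 62.
Z = 62 is samarium, so the daughter is ^148_62 Sm.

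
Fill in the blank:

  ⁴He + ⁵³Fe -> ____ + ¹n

Conserve mass number: 4 + 53 = A + 1, so A = 56.
Conserve atomic number: 2 + 26 = Z + 0, so Z = 28.
Z = 28 is nickel, so the species is ⁵⁶Ni.

Ni-56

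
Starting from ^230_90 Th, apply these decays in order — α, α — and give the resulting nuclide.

Rn-222

Start: (A, Z) = (230, 90).
After α: (226, 88).
After α: (222, 86).
Z = 86 is radon.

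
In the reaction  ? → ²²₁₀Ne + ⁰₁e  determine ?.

Na-22

Conserve mass number: A = 22 + 0, so A = 22.
Conserve atomic number: Z = 10 + 1, so Z = 11.
Z = 11 is sodium, so the species is ²²₁₁Na.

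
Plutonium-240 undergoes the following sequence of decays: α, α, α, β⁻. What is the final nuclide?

Start: (A, Z) = (240, 94).
After α: (236, 92).
After α: (232, 90).
After α: (228, 88).
After β⁻: (228, 89).
Z = 89 is actinium.

Ac-228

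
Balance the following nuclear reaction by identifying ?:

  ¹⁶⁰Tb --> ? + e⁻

Dy-160

Conserve mass number: 160 = A + 0, so A = 160.
Conserve atomic number: 65 = Z − 1, so Z = 66.
Z = 66 is dysprosium, so the species is ¹⁶⁰Dy.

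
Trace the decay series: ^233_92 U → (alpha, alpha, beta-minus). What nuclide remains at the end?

Start: (A, Z) = (233, 92).
After α: (229, 90).
After α: (225, 88).
After β⁻: (225, 89).
Z = 89 is actinium.

Ac-225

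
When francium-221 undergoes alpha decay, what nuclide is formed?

At-217

Alpha decay: mass number changes by -4, atomic number by -2.
A: 221 − 4 = 217; Z: 87 − 2 = 85.
Z = 85 is astatine, so the daughter is astatine-217.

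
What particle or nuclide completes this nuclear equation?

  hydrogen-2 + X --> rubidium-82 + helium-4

Conserve mass number: 2 + A = 82 + 4, so A = 84.
Conserve atomic number: 1 + Z = 37 + 2, so Z = 38.
Z = 38 is strontium, so the species is strontium-84.

Sr-84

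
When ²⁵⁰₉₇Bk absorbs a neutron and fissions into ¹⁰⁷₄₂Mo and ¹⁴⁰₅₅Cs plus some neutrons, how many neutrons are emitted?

4

Conserve mass number: 251 = 107 + 140 + k, so k = 251 − 247 = 4.
Check atomic number: 97 = 42 + 55 + 0 = 97. ✓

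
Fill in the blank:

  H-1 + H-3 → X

Conserve mass number: 1 + 3 = A, so A = 4.
Conserve atomic number: 1 + 1 = Z, so Z = 2.
A = 4 and Z = 2 is He-4 — an alpha particle.

He-4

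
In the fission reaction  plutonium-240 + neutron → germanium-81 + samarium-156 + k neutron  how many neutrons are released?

Conserve mass number: 241 = 81 + 156 + k, so k = 241 − 237 = 4.
Check atomic number: 94 = 32 + 62 + 0 = 94. ✓

4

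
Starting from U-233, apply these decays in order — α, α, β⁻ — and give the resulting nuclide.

Start: (A, Z) = (233, 92).
After α: (229, 90).
After α: (225, 88).
After β⁻: (225, 89).
Z = 89 is actinium.

Ac-225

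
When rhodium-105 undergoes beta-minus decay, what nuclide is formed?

Pd-105

Beta-minus decay: mass number changes by +0, atomic number by +1.
A: 105 = 105; Z: 45 + 1 = 46.
Z = 46 is palladium, so the daughter is palladium-105.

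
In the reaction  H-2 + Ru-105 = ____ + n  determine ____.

Rh-106

Conserve mass number: 2 + 105 = A + 1, so A = 106.
Conserve atomic number: 1 + 44 = Z + 0, so Z = 45.
Z = 45 is rhodium, so the species is Rh-106.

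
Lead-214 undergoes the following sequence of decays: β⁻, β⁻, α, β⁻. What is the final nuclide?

Start: (A, Z) = (214, 82).
After β⁻: (214, 83).
After β⁻: (214, 84).
After α: (210, 82).
After β⁻: (210, 83).
Z = 83 is bismuth.

Bi-210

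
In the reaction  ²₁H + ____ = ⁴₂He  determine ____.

Conserve mass number: 2 + A = 4, so A = 2.
Conserve atomic number: 1 + Z = 2, so Z = 1.
A = 2 and Z = 1 is ²₁H — a deuteron.

deuteron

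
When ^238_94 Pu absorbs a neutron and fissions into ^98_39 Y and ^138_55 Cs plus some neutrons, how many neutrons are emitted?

3

Conserve mass number: 239 = 98 + 138 + k, so k = 239 − 236 = 3.
Check atomic number: 94 = 39 + 55 + 0 = 94. ✓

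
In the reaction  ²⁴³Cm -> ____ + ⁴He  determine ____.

Pu-239

Conserve mass number: 243 = A + 4, so A = 239.
Conserve atomic number: 96 = Z + 2, so Z = 94.
Z = 94 is plutonium, so the species is ²³⁹Pu.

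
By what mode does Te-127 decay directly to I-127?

beta-minus decay

ΔA = 127 − 127 = 0; ΔZ = 53 − 52 = +1.
A is unchanged and Z rises by 1 — a neutron has become a proton (β⁻ decay).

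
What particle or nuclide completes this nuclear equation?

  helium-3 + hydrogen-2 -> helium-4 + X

Conserve mass number: 3 + 2 = 4 + A, so A = 1.
Conserve atomic number: 2 + 1 = 2 + Z, so Z = 1.
A = 1 and Z = 1 is hydrogen-1 — a proton.

proton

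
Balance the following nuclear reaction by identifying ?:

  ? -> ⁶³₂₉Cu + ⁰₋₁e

Ni-63

Conserve mass number: A = 63 + 0, so A = 63.
Conserve atomic number: Z = 29 − 1, so Z = 28.
Z = 28 is nickel, so the species is ⁶³₂₈Ni.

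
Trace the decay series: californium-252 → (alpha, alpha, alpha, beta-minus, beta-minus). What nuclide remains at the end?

Pu-240

Start: (A, Z) = (252, 98).
After α: (248, 96).
After α: (244, 94).
After α: (240, 92).
After β⁻: (240, 93).
After β⁻: (240, 94).
Z = 94 is plutonium.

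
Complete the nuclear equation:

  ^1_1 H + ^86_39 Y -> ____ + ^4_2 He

Sr-83

Conserve mass number: 1 + 86 = A + 4, so A = 83.
Conserve atomic number: 1 + 39 = Z + 2, so Z = 38.
Z = 38 is strontium, so the species is ^83_38 Sr.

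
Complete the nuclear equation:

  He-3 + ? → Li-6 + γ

triton

Conserve mass number: 3 + A = 6 + 0, so A = 3.
Conserve atomic number: 2 + Z = 3 + 0, so Z = 1.
A = 3 and Z = 1 is H-3 — a triton.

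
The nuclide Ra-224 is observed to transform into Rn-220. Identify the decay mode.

ΔA = 220 − 224 = -4; ΔZ = 86 − 88 = -2.
A drops by 4 and Z drops by 2 — the signature of alpha emission.

alpha decay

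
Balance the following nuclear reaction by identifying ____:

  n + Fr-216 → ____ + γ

Fr-217

Conserve mass number: 1 + 216 = A + 0, so A = 217.
Conserve atomic number: 0 + 87 = Z + 0, so Z = 87.
Z = 87 is francium, so the species is Fr-217.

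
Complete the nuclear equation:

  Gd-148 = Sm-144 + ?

alpha particle

Conserve mass number: 148 = 144 + A, so A = 4.
Conserve atomic number: 64 = 62 + Z, so Z = 2.
A = 4 and Z = 2 is He-4 — an alpha particle.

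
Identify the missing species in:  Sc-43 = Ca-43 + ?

Conserve mass number: 43 = 43 + A, so A = 0.
Conserve atomic number: 21 = 20 + Z, so Z = 1.
A = 0 and Z = 1 is e⁺ — a positron.

positron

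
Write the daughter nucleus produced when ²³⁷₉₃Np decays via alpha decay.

Alpha decay: mass number changes by -4, atomic number by -2.
A: 237 − 4 = 233; Z: 93 − 2 = 91.
Z = 91 is protactinium, so the daughter is ²³³₉₁Pa.

Pa-233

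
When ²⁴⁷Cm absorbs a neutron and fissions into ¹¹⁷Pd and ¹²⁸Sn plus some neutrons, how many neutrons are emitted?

3

Conserve mass number: 248 = 117 + 128 + k, so k = 248 − 245 = 3.
Check atomic number: 96 = 46 + 50 + 0 = 96. ✓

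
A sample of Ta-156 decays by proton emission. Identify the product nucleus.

Hf-155

Proton emission: mass number changes by -1, atomic number by -1.
A: 156 − 1 = 155; Z: 73 − 1 = 72.
Z = 72 is hafnium, so the daughter is Hf-155.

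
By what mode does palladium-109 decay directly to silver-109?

ΔA = 109 − 109 = 0; ΔZ = 47 − 46 = +1.
A is unchanged and Z rises by 1 — a neutron has become a proton (β⁻ decay).

beta-minus decay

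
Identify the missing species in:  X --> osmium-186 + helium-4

Pt-190

Conserve mass number: A = 186 + 4, so A = 190.
Conserve atomic number: Z = 76 + 2, so Z = 78.
Z = 78 is platinum, so the species is platinum-190.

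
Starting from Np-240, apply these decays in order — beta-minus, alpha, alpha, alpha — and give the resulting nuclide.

Start: (A, Z) = (240, 93).
After β⁻: (240, 94).
After α: (236, 92).
After α: (232, 90).
After α: (228, 88).
Z = 88 is radium.

Ra-228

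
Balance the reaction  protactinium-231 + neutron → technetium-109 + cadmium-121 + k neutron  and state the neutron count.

Conserve mass number: 232 = 109 + 121 + k, so k = 232 − 230 = 2.
Check atomic number: 91 = 43 + 48 + 0 = 91. ✓

2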